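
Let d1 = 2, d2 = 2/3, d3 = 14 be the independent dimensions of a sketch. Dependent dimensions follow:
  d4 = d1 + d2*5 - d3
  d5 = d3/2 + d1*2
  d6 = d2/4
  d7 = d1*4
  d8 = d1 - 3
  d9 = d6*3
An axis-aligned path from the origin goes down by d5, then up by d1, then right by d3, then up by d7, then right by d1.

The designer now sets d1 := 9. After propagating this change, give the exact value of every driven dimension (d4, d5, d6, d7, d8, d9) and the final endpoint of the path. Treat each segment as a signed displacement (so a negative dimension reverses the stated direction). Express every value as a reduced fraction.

d4 = -5/3
d5 = 25
d6 = 1/6
d7 = 36
d8 = 6
d9 = 1/2
endpoint = (23, 20)

Apply edit: d1 := 9
  d4 = d1 + d2*5 - d3 = -5/3
  d5 = d3/2 + d1*2 = 25
  d6 = d2/4 = 1/6
  d7 = d1*4 = 36
  d8 = d1 - 3 = 6
  d9 = d6*3 = 1/2
Walk from origin (0, 0):
  seg 1: down by d5 = 25 → (0, -25)
  seg 2: up by d1 = 9 → (0, -16)
  seg 3: right by d3 = 14 → (14, -16)
  seg 4: up by d7 = 36 → (14, 20)
  seg 5: right by d1 = 9 → (23, 20)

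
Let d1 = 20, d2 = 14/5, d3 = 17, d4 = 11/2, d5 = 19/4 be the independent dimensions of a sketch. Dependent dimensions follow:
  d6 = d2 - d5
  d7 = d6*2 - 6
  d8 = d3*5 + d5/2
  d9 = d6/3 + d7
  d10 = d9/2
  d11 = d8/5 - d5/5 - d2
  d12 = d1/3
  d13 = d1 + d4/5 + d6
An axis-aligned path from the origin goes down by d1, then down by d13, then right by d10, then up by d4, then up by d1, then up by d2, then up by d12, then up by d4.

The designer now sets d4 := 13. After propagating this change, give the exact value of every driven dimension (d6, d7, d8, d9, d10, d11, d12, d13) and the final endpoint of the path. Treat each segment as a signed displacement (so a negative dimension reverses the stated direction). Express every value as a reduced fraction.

d6 = -39/20
d7 = -99/10
d8 = 699/8
d9 = -211/20
d10 = -211/40
d11 = 549/40
d12 = 20/3
d13 = 413/20
endpoint = (-211/40, 889/60)

Apply edit: d4 := 13
  d6 = d2 - d5 = -39/20
  d7 = d6*2 - 6 = -99/10
  d8 = d3*5 + d5/2 = 699/8
  d9 = d6/3 + d7 = -211/20
  d10 = d9/2 = -211/40
  d11 = d8/5 - d5/5 - d2 = 549/40
  d12 = d1/3 = 20/3
  d13 = d1 + d4/5 + d6 = 413/20
Walk from origin (0, 0):
  seg 1: down by d1 = 20 → (0, -20)
  seg 2: down by d13 = 413/20 → (0, -813/20)
  seg 3: right by d10 = -211/40 → (-211/40, -813/20)
  seg 4: up by d4 = 13 → (-211/40, -553/20)
  seg 5: up by d1 = 20 → (-211/40, -153/20)
  seg 6: up by d2 = 14/5 → (-211/40, -97/20)
  seg 7: up by d12 = 20/3 → (-211/40, 109/60)
  seg 8: up by d4 = 13 → (-211/40, 889/60)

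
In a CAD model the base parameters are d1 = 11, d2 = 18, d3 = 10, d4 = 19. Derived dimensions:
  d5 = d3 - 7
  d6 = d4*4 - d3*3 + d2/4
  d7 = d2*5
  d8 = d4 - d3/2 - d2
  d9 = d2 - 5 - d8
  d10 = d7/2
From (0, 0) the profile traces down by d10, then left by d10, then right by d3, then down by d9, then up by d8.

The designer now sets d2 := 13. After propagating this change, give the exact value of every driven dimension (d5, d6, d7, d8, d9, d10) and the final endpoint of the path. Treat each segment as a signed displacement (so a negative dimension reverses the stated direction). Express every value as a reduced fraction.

d5 = 3
d6 = 197/4
d7 = 65
d8 = 1
d9 = 7
d10 = 65/2
endpoint = (-45/2, -77/2)

Apply edit: d2 := 13
  d5 = d3 - 7 = 3
  d6 = d4*4 - d3*3 + d2/4 = 197/4
  d7 = d2*5 = 65
  d8 = d4 - d3/2 - d2 = 1
  d9 = d2 - 5 - d8 = 7
  d10 = d7/2 = 65/2
Walk from origin (0, 0):
  seg 1: down by d10 = 65/2 → (0, -65/2)
  seg 2: left by d10 = 65/2 → (-65/2, -65/2)
  seg 3: right by d3 = 10 → (-45/2, -65/2)
  seg 4: down by d9 = 7 → (-45/2, -79/2)
  seg 5: up by d8 = 1 → (-45/2, -77/2)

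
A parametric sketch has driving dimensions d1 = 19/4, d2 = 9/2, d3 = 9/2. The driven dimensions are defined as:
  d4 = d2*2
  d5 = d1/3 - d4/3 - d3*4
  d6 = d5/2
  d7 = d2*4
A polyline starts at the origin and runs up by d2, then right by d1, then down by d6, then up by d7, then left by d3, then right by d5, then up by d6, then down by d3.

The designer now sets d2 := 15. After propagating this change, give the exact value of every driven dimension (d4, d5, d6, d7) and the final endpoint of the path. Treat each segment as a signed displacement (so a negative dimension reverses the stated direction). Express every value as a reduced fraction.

Apply edit: d2 := 15
  d4 = d2*2 = 30
  d5 = d1/3 - d4/3 - d3*4 = -317/12
  d6 = d5/2 = -317/24
  d7 = d2*4 = 60
Walk from origin (0, 0):
  seg 1: up by d2 = 15 → (0, 15)
  seg 2: right by d1 = 19/4 → (19/4, 15)
  seg 3: down by d6 = -317/24 → (19/4, 677/24)
  seg 4: up by d7 = 60 → (19/4, 2117/24)
  seg 5: left by d3 = 9/2 → (1/4, 2117/24)
  seg 6: right by d5 = -317/12 → (-157/6, 2117/24)
  seg 7: up by d6 = -317/24 → (-157/6, 75)
  seg 8: down by d3 = 9/2 → (-157/6, 141/2)

d4 = 30
d5 = -317/12
d6 = -317/24
d7 = 60
endpoint = (-157/6, 141/2)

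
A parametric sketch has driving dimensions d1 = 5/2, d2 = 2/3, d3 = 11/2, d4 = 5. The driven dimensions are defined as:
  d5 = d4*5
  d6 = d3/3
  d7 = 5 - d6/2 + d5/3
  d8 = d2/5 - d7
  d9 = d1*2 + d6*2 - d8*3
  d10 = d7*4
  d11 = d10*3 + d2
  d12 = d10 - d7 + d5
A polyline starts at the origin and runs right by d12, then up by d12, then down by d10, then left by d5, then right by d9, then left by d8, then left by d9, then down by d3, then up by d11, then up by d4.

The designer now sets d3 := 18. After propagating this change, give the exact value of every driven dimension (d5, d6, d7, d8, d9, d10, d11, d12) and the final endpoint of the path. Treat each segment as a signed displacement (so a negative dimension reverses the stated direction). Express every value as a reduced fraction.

d5 = 25
d6 = 6
d7 = 31/3
d8 = -51/5
d9 = 238/5
d10 = 124/3
d11 = 374/3
d12 = 56
endpoint = (206/5, 379/3)

Apply edit: d3 := 18
  d5 = d4*5 = 25
  d6 = d3/3 = 6
  d7 = 5 - d6/2 + d5/3 = 31/3
  d8 = d2/5 - d7 = -51/5
  d9 = d1*2 + d6*2 - d8*3 = 238/5
  d10 = d7*4 = 124/3
  d11 = d10*3 + d2 = 374/3
  d12 = d10 - d7 + d5 = 56
Walk from origin (0, 0):
  seg 1: right by d12 = 56 → (56, 0)
  seg 2: up by d12 = 56 → (56, 56)
  seg 3: down by d10 = 124/3 → (56, 44/3)
  seg 4: left by d5 = 25 → (31, 44/3)
  seg 5: right by d9 = 238/5 → (393/5, 44/3)
  seg 6: left by d8 = -51/5 → (444/5, 44/3)
  seg 7: left by d9 = 238/5 → (206/5, 44/3)
  seg 8: down by d3 = 18 → (206/5, -10/3)
  seg 9: up by d11 = 374/3 → (206/5, 364/3)
  seg 10: up by d4 = 5 → (206/5, 379/3)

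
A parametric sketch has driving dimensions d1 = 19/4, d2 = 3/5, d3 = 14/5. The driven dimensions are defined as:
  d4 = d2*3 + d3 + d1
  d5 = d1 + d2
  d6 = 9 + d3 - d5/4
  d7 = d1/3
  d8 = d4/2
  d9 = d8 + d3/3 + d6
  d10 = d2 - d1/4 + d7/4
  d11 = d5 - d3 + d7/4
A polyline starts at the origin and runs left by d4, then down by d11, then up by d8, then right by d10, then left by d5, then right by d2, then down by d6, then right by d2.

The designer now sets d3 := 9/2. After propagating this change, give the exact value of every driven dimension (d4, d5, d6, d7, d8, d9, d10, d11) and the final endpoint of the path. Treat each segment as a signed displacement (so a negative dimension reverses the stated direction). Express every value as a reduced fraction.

Apply edit: d3 := 9/2
  d4 = d2*3 + d3 + d1 = 221/20
  d5 = d1 + d2 = 107/20
  d6 = 9 + d3 - d5/4 = 973/80
  d7 = d1/3 = 19/12
  d8 = d4/2 = 221/40
  d9 = d8 + d3/3 + d6 = 307/16
  d10 = d2 - d1/4 + d7/4 = -23/120
  d11 = d5 - d3 + d7/4 = 299/240
Walk from origin (0, 0):
  seg 1: left by d4 = 221/20 → (-221/20, 0)
  seg 2: down by d11 = 299/240 → (-221/20, -299/240)
  seg 3: up by d8 = 221/40 → (-221/20, 1027/240)
  seg 4: right by d10 = -23/120 → (-1349/120, 1027/240)
  seg 5: left by d5 = 107/20 → (-1991/120, 1027/240)
  seg 6: right by d2 = 3/5 → (-1919/120, 1027/240)
  seg 7: down by d6 = 973/80 → (-1919/120, -473/60)
  seg 8: right by d2 = 3/5 → (-1847/120, -473/60)

d4 = 221/20
d5 = 107/20
d6 = 973/80
d7 = 19/12
d8 = 221/40
d9 = 307/16
d10 = -23/120
d11 = 299/240
endpoint = (-1847/120, -473/60)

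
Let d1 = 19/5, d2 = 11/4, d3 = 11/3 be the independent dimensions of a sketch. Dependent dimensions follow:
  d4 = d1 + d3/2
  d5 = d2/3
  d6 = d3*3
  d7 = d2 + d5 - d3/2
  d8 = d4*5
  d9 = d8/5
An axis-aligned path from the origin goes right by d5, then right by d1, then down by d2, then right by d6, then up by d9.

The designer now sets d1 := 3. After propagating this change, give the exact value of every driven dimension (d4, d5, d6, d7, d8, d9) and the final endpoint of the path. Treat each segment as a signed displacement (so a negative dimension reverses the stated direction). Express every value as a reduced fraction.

Apply edit: d1 := 3
  d4 = d1 + d3/2 = 29/6
  d5 = d2/3 = 11/12
  d6 = d3*3 = 11
  d7 = d2 + d5 - d3/2 = 11/6
  d8 = d4*5 = 145/6
  d9 = d8/5 = 29/6
Walk from origin (0, 0):
  seg 1: right by d5 = 11/12 → (11/12, 0)
  seg 2: right by d1 = 3 → (47/12, 0)
  seg 3: down by d2 = 11/4 → (47/12, -11/4)
  seg 4: right by d6 = 11 → (179/12, -11/4)
  seg 5: up by d9 = 29/6 → (179/12, 25/12)

d4 = 29/6
d5 = 11/12
d6 = 11
d7 = 11/6
d8 = 145/6
d9 = 29/6
endpoint = (179/12, 25/12)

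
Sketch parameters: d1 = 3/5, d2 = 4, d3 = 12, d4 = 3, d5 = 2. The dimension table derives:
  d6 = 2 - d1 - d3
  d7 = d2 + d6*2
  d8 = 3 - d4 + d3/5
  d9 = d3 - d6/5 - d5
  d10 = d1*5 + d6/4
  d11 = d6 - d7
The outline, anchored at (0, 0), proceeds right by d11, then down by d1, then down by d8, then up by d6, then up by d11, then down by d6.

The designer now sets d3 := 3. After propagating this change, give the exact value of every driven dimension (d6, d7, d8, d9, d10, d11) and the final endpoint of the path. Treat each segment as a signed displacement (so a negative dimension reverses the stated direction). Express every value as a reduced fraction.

d6 = -8/5
d7 = 4/5
d8 = 3/5
d9 = 33/25
d10 = 13/5
d11 = -12/5
endpoint = (-12/5, -18/5)

Apply edit: d3 := 3
  d6 = 2 - d1 - d3 = -8/5
  d7 = d2 + d6*2 = 4/5
  d8 = 3 - d4 + d3/5 = 3/5
  d9 = d3 - d6/5 - d5 = 33/25
  d10 = d1*5 + d6/4 = 13/5
  d11 = d6 - d7 = -12/5
Walk from origin (0, 0):
  seg 1: right by d11 = -12/5 → (-12/5, 0)
  seg 2: down by d1 = 3/5 → (-12/5, -3/5)
  seg 3: down by d8 = 3/5 → (-12/5, -6/5)
  seg 4: up by d6 = -8/5 → (-12/5, -14/5)
  seg 5: up by d11 = -12/5 → (-12/5, -26/5)
  seg 6: down by d6 = -8/5 → (-12/5, -18/5)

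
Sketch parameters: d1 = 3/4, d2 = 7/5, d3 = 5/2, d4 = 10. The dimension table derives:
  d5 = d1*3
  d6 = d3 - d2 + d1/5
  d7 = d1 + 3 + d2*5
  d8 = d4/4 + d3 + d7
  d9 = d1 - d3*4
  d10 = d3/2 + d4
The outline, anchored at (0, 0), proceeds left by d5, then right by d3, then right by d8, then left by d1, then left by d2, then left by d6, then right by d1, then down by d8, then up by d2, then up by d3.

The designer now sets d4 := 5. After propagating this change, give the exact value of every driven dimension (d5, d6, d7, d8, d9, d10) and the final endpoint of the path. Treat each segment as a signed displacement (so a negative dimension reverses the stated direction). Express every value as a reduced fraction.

Apply edit: d4 := 5
  d5 = d1*3 = 9/4
  d6 = d3 - d2 + d1/5 = 5/4
  d7 = d1 + 3 + d2*5 = 43/4
  d8 = d4/4 + d3 + d7 = 29/2
  d9 = d1 - d3*4 = -37/4
  d10 = d3/2 + d4 = 25/4
Walk from origin (0, 0):
  seg 1: left by d5 = 9/4 → (-9/4, 0)
  seg 2: right by d3 = 5/2 → (1/4, 0)
  seg 3: right by d8 = 29/2 → (59/4, 0)
  seg 4: left by d1 = 3/4 → (14, 0)
  seg 5: left by d2 = 7/5 → (63/5, 0)
  seg 6: left by d6 = 5/4 → (227/20, 0)
  seg 7: right by d1 = 3/4 → (121/10, 0)
  seg 8: down by d8 = 29/2 → (121/10, -29/2)
  seg 9: up by d2 = 7/5 → (121/10, -131/10)
  seg 10: up by d3 = 5/2 → (121/10, -53/5)

d5 = 9/4
d6 = 5/4
d7 = 43/4
d8 = 29/2
d9 = -37/4
d10 = 25/4
endpoint = (121/10, -53/5)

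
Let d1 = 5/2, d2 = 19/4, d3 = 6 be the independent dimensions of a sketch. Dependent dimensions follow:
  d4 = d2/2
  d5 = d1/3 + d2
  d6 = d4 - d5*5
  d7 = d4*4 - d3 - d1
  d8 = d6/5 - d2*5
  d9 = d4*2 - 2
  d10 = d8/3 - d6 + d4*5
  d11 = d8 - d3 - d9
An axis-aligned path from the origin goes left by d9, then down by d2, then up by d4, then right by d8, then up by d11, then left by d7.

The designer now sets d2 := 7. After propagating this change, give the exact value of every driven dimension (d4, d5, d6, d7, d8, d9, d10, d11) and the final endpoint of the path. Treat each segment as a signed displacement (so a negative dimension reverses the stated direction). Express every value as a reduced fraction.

Apply edit: d2 := 7
  d4 = d2/2 = 7/2
  d5 = d1/3 + d2 = 47/6
  d6 = d4 - d5*5 = -107/3
  d7 = d4*4 - d3 - d1 = 11/2
  d8 = d6/5 - d2*5 = -632/15
  d9 = d4*2 - 2 = 5
  d10 = d8/3 - d6 + d4*5 = 3521/90
  d11 = d8 - d3 - d9 = -797/15
Walk from origin (0, 0):
  seg 1: left by d9 = 5 → (-5, 0)
  seg 2: down by d2 = 7 → (-5, -7)
  seg 3: up by d4 = 7/2 → (-5, -7/2)
  seg 4: right by d8 = -632/15 → (-707/15, -7/2)
  seg 5: up by d11 = -797/15 → (-707/15, -1699/30)
  seg 6: left by d7 = 11/2 → (-1579/30, -1699/30)

d4 = 7/2
d5 = 47/6
d6 = -107/3
d7 = 11/2
d8 = -632/15
d9 = 5
d10 = 3521/90
d11 = -797/15
endpoint = (-1579/30, -1699/30)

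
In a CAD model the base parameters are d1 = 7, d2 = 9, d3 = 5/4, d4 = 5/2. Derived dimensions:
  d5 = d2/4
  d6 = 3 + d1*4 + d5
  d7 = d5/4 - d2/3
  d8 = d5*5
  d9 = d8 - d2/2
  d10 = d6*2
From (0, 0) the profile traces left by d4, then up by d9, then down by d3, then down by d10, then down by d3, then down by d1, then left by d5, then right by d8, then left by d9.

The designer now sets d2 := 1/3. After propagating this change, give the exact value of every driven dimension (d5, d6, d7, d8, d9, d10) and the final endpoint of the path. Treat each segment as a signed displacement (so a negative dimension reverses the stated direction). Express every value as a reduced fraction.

d5 = 1/12
d6 = 373/12
d7 = -13/144
d8 = 5/12
d9 = 1/4
d10 = 373/6
endpoint = (-29/12, -857/12)

Apply edit: d2 := 1/3
  d5 = d2/4 = 1/12
  d6 = 3 + d1*4 + d5 = 373/12
  d7 = d5/4 - d2/3 = -13/144
  d8 = d5*5 = 5/12
  d9 = d8 - d2/2 = 1/4
  d10 = d6*2 = 373/6
Walk from origin (0, 0):
  seg 1: left by d4 = 5/2 → (-5/2, 0)
  seg 2: up by d9 = 1/4 → (-5/2, 1/4)
  seg 3: down by d3 = 5/4 → (-5/2, -1)
  seg 4: down by d10 = 373/6 → (-5/2, -379/6)
  seg 5: down by d3 = 5/4 → (-5/2, -773/12)
  seg 6: down by d1 = 7 → (-5/2, -857/12)
  seg 7: left by d5 = 1/12 → (-31/12, -857/12)
  seg 8: right by d8 = 5/12 → (-13/6, -857/12)
  seg 9: left by d9 = 1/4 → (-29/12, -857/12)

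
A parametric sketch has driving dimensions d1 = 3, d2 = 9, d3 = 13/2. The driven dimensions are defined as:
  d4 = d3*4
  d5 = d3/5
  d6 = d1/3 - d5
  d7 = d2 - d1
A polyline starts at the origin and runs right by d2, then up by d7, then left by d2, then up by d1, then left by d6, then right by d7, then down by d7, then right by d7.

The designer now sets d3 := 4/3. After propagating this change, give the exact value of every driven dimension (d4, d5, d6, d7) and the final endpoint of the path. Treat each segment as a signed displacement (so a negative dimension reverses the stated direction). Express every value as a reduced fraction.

d4 = 16/3
d5 = 4/15
d6 = 11/15
d7 = 6
endpoint = (169/15, 3)

Apply edit: d3 := 4/3
  d4 = d3*4 = 16/3
  d5 = d3/5 = 4/15
  d6 = d1/3 - d5 = 11/15
  d7 = d2 - d1 = 6
Walk from origin (0, 0):
  seg 1: right by d2 = 9 → (9, 0)
  seg 2: up by d7 = 6 → (9, 6)
  seg 3: left by d2 = 9 → (0, 6)
  seg 4: up by d1 = 3 → (0, 9)
  seg 5: left by d6 = 11/15 → (-11/15, 9)
  seg 6: right by d7 = 6 → (79/15, 9)
  seg 7: down by d7 = 6 → (79/15, 3)
  seg 8: right by d7 = 6 → (169/15, 3)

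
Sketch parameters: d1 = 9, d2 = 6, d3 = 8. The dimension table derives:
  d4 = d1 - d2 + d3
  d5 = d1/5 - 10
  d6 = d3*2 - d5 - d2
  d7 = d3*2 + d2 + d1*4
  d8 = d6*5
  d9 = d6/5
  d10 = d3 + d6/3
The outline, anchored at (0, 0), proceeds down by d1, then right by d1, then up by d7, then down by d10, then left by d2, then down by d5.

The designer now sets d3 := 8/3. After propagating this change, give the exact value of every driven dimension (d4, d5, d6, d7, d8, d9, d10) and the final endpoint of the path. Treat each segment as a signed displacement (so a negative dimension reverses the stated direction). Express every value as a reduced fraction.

d4 = 17/3
d5 = -41/5
d6 = 113/15
d7 = 142/3
d8 = 113/3
d9 = 113/75
d10 = 233/45
endpoint = (3, 1861/45)

Apply edit: d3 := 8/3
  d4 = d1 - d2 + d3 = 17/3
  d5 = d1/5 - 10 = -41/5
  d6 = d3*2 - d5 - d2 = 113/15
  d7 = d3*2 + d2 + d1*4 = 142/3
  d8 = d6*5 = 113/3
  d9 = d6/5 = 113/75
  d10 = d3 + d6/3 = 233/45
Walk from origin (0, 0):
  seg 1: down by d1 = 9 → (0, -9)
  seg 2: right by d1 = 9 → (9, -9)
  seg 3: up by d7 = 142/3 → (9, 115/3)
  seg 4: down by d10 = 233/45 → (9, 1492/45)
  seg 5: left by d2 = 6 → (3, 1492/45)
  seg 6: down by d5 = -41/5 → (3, 1861/45)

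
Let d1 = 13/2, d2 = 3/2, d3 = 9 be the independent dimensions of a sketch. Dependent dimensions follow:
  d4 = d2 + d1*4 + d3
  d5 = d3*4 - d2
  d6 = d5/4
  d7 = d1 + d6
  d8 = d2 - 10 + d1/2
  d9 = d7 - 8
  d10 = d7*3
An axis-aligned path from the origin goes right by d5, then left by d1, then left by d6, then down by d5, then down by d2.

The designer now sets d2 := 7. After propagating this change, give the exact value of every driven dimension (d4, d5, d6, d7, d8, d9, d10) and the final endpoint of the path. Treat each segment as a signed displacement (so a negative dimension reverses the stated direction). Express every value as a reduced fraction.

Apply edit: d2 := 7
  d4 = d2 + d1*4 + d3 = 42
  d5 = d3*4 - d2 = 29
  d6 = d5/4 = 29/4
  d7 = d1 + d6 = 55/4
  d8 = d2 - 10 + d1/2 = 1/4
  d9 = d7 - 8 = 23/4
  d10 = d7*3 = 165/4
Walk from origin (0, 0):
  seg 1: right by d5 = 29 → (29, 0)
  seg 2: left by d1 = 13/2 → (45/2, 0)
  seg 3: left by d6 = 29/4 → (61/4, 0)
  seg 4: down by d5 = 29 → (61/4, -29)
  seg 5: down by d2 = 7 → (61/4, -36)

d4 = 42
d5 = 29
d6 = 29/4
d7 = 55/4
d8 = 1/4
d9 = 23/4
d10 = 165/4
endpoint = (61/4, -36)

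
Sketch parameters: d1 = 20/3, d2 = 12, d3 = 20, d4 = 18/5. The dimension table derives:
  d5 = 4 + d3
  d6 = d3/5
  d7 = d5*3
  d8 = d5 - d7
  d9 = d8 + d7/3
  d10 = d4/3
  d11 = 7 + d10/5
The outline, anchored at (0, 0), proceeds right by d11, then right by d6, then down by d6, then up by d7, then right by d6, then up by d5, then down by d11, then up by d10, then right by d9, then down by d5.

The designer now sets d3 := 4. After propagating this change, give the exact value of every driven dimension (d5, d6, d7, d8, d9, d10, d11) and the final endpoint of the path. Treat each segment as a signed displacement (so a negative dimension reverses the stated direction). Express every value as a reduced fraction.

Apply edit: d3 := 4
  d5 = 4 + d3 = 8
  d6 = d3/5 = 4/5
  d7 = d5*3 = 24
  d8 = d5 - d7 = -16
  d9 = d8 + d7/3 = -8
  d10 = d4/3 = 6/5
  d11 = 7 + d10/5 = 181/25
Walk from origin (0, 0):
  seg 1: right by d11 = 181/25 → (181/25, 0)
  seg 2: right by d6 = 4/5 → (201/25, 0)
  seg 3: down by d6 = 4/5 → (201/25, -4/5)
  seg 4: up by d7 = 24 → (201/25, 116/5)
  seg 5: right by d6 = 4/5 → (221/25, 116/5)
  seg 6: up by d5 = 8 → (221/25, 156/5)
  seg 7: down by d11 = 181/25 → (221/25, 599/25)
  seg 8: up by d10 = 6/5 → (221/25, 629/25)
  seg 9: right by d9 = -8 → (21/25, 629/25)
  seg 10: down by d5 = 8 → (21/25, 429/25)

d5 = 8
d6 = 4/5
d7 = 24
d8 = -16
d9 = -8
d10 = 6/5
d11 = 181/25
endpoint = (21/25, 429/25)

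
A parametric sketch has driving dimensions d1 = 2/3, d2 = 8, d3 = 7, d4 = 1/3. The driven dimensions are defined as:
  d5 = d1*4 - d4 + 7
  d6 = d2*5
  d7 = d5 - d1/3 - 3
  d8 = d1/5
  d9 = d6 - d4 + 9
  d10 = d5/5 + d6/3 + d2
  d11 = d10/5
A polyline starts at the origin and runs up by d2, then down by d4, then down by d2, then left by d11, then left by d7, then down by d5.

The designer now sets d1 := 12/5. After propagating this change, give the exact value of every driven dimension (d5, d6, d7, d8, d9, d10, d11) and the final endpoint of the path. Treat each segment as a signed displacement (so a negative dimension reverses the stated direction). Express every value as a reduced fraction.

Apply edit: d1 := 12/5
  d5 = d1*4 - d4 + 7 = 244/15
  d6 = d2*5 = 40
  d7 = d5 - d1/3 - 3 = 187/15
  d8 = d1/5 = 12/25
  d9 = d6 - d4 + 9 = 146/3
  d10 = d5/5 + d6/3 + d2 = 1844/75
  d11 = d10/5 = 1844/375
Walk from origin (0, 0):
  seg 1: up by d2 = 8 → (0, 8)
  seg 2: down by d4 = 1/3 → (0, 23/3)
  seg 3: down by d2 = 8 → (0, -1/3)
  seg 4: left by d11 = 1844/375 → (-1844/375, -1/3)
  seg 5: left by d7 = 187/15 → (-2173/125, -1/3)
  seg 6: down by d5 = 244/15 → (-2173/125, -83/5)

d5 = 244/15
d6 = 40
d7 = 187/15
d8 = 12/25
d9 = 146/3
d10 = 1844/75
d11 = 1844/375
endpoint = (-2173/125, -83/5)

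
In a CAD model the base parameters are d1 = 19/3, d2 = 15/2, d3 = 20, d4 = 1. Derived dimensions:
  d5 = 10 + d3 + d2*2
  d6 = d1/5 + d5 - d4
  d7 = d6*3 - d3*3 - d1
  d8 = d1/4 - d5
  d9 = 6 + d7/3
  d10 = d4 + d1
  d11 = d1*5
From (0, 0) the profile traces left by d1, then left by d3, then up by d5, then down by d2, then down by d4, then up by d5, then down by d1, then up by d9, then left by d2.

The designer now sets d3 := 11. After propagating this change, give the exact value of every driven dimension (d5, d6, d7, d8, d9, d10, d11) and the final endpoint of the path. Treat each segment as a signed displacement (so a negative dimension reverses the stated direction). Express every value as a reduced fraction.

Apply edit: d3 := 11
  d5 = 10 + d3 + d2*2 = 36
  d6 = d1/5 + d5 - d4 = 544/15
  d7 = d6*3 - d3*3 - d1 = 1042/15
  d8 = d1/4 - d5 = -413/12
  d9 = 6 + d7/3 = 1312/45
  d10 = d4 + d1 = 22/3
  d11 = d1*5 = 95/3
Walk from origin (0, 0):
  seg 1: left by d1 = 19/3 → (-19/3, 0)
  seg 2: left by d3 = 11 → (-52/3, 0)
  seg 3: up by d5 = 36 → (-52/3, 36)
  seg 4: down by d2 = 15/2 → (-52/3, 57/2)
  seg 5: down by d4 = 1 → (-52/3, 55/2)
  seg 6: up by d5 = 36 → (-52/3, 127/2)
  seg 7: down by d1 = 19/3 → (-52/3, 343/6)
  seg 8: up by d9 = 1312/45 → (-52/3, 7769/90)
  seg 9: left by d2 = 15/2 → (-149/6, 7769/90)

d5 = 36
d6 = 544/15
d7 = 1042/15
d8 = -413/12
d9 = 1312/45
d10 = 22/3
d11 = 95/3
endpoint = (-149/6, 7769/90)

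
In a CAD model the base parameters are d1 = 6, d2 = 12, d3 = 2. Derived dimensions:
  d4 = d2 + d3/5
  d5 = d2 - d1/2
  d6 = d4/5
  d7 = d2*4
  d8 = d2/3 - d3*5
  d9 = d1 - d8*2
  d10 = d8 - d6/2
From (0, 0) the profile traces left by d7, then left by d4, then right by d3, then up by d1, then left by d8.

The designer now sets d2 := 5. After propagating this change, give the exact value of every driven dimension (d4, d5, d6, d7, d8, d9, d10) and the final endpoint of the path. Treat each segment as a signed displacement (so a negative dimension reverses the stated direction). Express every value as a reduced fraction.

Apply edit: d2 := 5
  d4 = d2 + d3/5 = 27/5
  d5 = d2 - d1/2 = 2
  d6 = d4/5 = 27/25
  d7 = d2*4 = 20
  d8 = d2/3 - d3*5 = -25/3
  d9 = d1 - d8*2 = 68/3
  d10 = d8 - d6/2 = -1331/150
Walk from origin (0, 0):
  seg 1: left by d7 = 20 → (-20, 0)
  seg 2: left by d4 = 27/5 → (-127/5, 0)
  seg 3: right by d3 = 2 → (-117/5, 0)
  seg 4: up by d1 = 6 → (-117/5, 6)
  seg 5: left by d8 = -25/3 → (-226/15, 6)

d4 = 27/5
d5 = 2
d6 = 27/25
d7 = 20
d8 = -25/3
d9 = 68/3
d10 = -1331/150
endpoint = (-226/15, 6)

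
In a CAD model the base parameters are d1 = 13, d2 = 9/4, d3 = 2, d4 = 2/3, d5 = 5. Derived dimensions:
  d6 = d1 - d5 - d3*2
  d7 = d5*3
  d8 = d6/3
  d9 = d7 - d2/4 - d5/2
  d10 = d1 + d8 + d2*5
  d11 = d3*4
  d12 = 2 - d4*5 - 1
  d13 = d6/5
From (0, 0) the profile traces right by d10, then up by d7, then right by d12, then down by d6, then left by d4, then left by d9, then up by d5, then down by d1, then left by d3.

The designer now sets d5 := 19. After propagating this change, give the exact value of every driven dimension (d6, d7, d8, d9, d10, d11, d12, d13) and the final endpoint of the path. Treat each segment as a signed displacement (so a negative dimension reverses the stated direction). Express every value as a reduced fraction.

d6 = -10
d7 = 57
d8 = -10/3
d9 = 751/16
d10 = 251/12
d11 = 8
d12 = -7/3
d13 = -2
endpoint = (-1489/48, 73)

Apply edit: d5 := 19
  d6 = d1 - d5 - d3*2 = -10
  d7 = d5*3 = 57
  d8 = d6/3 = -10/3
  d9 = d7 - d2/4 - d5/2 = 751/16
  d10 = d1 + d8 + d2*5 = 251/12
  d11 = d3*4 = 8
  d12 = 2 - d4*5 - 1 = -7/3
  d13 = d6/5 = -2
Walk from origin (0, 0):
  seg 1: right by d10 = 251/12 → (251/12, 0)
  seg 2: up by d7 = 57 → (251/12, 57)
  seg 3: right by d12 = -7/3 → (223/12, 57)
  seg 4: down by d6 = -10 → (223/12, 67)
  seg 5: left by d4 = 2/3 → (215/12, 67)
  seg 6: left by d9 = 751/16 → (-1393/48, 67)
  seg 7: up by d5 = 19 → (-1393/48, 86)
  seg 8: down by d1 = 13 → (-1393/48, 73)
  seg 9: left by d3 = 2 → (-1489/48, 73)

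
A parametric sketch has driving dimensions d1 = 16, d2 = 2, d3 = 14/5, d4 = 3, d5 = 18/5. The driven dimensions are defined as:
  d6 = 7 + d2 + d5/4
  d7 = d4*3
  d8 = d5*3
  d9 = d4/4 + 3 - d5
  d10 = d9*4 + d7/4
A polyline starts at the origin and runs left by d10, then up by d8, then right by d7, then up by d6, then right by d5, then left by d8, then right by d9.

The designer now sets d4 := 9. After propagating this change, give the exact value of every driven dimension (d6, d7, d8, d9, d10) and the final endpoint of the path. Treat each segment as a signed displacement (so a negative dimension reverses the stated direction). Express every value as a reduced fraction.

d6 = 99/10
d7 = 27
d8 = 54/5
d9 = 33/20
d10 = 267/20
endpoint = (81/10, 207/10)

Apply edit: d4 := 9
  d6 = 7 + d2 + d5/4 = 99/10
  d7 = d4*3 = 27
  d8 = d5*3 = 54/5
  d9 = d4/4 + 3 - d5 = 33/20
  d10 = d9*4 + d7/4 = 267/20
Walk from origin (0, 0):
  seg 1: left by d10 = 267/20 → (-267/20, 0)
  seg 2: up by d8 = 54/5 → (-267/20, 54/5)
  seg 3: right by d7 = 27 → (273/20, 54/5)
  seg 4: up by d6 = 99/10 → (273/20, 207/10)
  seg 5: right by d5 = 18/5 → (69/4, 207/10)
  seg 6: left by d8 = 54/5 → (129/20, 207/10)
  seg 7: right by d9 = 33/20 → (81/10, 207/10)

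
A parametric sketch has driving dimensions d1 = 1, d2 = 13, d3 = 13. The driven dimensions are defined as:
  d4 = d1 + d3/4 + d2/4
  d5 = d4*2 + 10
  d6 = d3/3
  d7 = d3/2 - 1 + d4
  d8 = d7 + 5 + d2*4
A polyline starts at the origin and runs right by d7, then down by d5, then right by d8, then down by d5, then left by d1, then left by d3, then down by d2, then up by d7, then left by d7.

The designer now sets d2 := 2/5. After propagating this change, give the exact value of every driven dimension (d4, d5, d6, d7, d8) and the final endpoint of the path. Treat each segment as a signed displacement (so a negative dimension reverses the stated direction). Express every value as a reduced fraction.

Apply edit: d2 := 2/5
  d4 = d1 + d3/4 + d2/4 = 87/20
  d5 = d4*2 + 10 = 187/10
  d6 = d3/3 = 13/3
  d7 = d3/2 - 1 + d4 = 197/20
  d8 = d7 + 5 + d2*4 = 329/20
Walk from origin (0, 0):
  seg 1: right by d7 = 197/20 → (197/20, 0)
  seg 2: down by d5 = 187/10 → (197/20, -187/10)
  seg 3: right by d8 = 329/20 → (263/10, -187/10)
  seg 4: down by d5 = 187/10 → (263/10, -187/5)
  seg 5: left by d1 = 1 → (253/10, -187/5)
  seg 6: left by d3 = 13 → (123/10, -187/5)
  seg 7: down by d2 = 2/5 → (123/10, -189/5)
  seg 8: up by d7 = 197/20 → (123/10, -559/20)
  seg 9: left by d7 = 197/20 → (49/20, -559/20)

d4 = 87/20
d5 = 187/10
d6 = 13/3
d7 = 197/20
d8 = 329/20
endpoint = (49/20, -559/20)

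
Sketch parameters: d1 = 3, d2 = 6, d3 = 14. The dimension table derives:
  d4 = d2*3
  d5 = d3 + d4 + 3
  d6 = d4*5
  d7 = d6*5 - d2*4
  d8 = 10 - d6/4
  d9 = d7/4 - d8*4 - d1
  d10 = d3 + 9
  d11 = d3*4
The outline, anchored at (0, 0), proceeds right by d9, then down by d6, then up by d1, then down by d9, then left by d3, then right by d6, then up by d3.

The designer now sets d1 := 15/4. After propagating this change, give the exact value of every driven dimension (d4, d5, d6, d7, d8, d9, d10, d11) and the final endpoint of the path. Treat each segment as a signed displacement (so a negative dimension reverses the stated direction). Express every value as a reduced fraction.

Apply edit: d1 := 15/4
  d4 = d2*3 = 18
  d5 = d3 + d4 + 3 = 35
  d6 = d4*5 = 90
  d7 = d6*5 - d2*4 = 426
  d8 = 10 - d6/4 = -25/2
  d9 = d7/4 - d8*4 - d1 = 611/4
  d10 = d3 + 9 = 23
  d11 = d3*4 = 56
Walk from origin (0, 0):
  seg 1: right by d9 = 611/4 → (611/4, 0)
  seg 2: down by d6 = 90 → (611/4, -90)
  seg 3: up by d1 = 15/4 → (611/4, -345/4)
  seg 4: down by d9 = 611/4 → (611/4, -239)
  seg 5: left by d3 = 14 → (555/4, -239)
  seg 6: right by d6 = 90 → (915/4, -239)
  seg 7: up by d3 = 14 → (915/4, -225)

d4 = 18
d5 = 35
d6 = 90
d7 = 426
d8 = -25/2
d9 = 611/4
d10 = 23
d11 = 56
endpoint = (915/4, -225)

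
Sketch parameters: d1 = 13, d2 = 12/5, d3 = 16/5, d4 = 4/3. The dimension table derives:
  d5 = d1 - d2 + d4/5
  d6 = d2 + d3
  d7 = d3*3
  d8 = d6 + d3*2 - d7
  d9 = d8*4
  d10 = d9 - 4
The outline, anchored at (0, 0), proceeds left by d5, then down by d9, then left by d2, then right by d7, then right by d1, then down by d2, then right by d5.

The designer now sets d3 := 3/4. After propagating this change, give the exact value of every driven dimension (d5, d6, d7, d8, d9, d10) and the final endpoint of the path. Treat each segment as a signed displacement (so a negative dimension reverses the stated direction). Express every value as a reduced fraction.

Apply edit: d3 := 3/4
  d5 = d1 - d2 + d4/5 = 163/15
  d6 = d2 + d3 = 63/20
  d7 = d3*3 = 9/4
  d8 = d6 + d3*2 - d7 = 12/5
  d9 = d8*4 = 48/5
  d10 = d9 - 4 = 28/5
Walk from origin (0, 0):
  seg 1: left by d5 = 163/15 → (-163/15, 0)
  seg 2: down by d9 = 48/5 → (-163/15, -48/5)
  seg 3: left by d2 = 12/5 → (-199/15, -48/5)
  seg 4: right by d7 = 9/4 → (-661/60, -48/5)
  seg 5: right by d1 = 13 → (119/60, -48/5)
  seg 6: down by d2 = 12/5 → (119/60, -12)
  seg 7: right by d5 = 163/15 → (257/20, -12)

d5 = 163/15
d6 = 63/20
d7 = 9/4
d8 = 12/5
d9 = 48/5
d10 = 28/5
endpoint = (257/20, -12)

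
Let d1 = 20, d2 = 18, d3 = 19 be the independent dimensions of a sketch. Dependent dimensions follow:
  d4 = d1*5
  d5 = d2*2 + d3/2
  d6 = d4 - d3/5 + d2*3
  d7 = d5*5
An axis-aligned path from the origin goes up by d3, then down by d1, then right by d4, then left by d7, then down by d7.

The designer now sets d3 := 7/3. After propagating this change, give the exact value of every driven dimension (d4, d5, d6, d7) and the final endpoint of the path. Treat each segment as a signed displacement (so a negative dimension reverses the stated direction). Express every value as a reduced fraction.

Apply edit: d3 := 7/3
  d4 = d1*5 = 100
  d5 = d2*2 + d3/2 = 223/6
  d6 = d4 - d3/5 + d2*3 = 2303/15
  d7 = d5*5 = 1115/6
Walk from origin (0, 0):
  seg 1: up by d3 = 7/3 → (0, 7/3)
  seg 2: down by d1 = 20 → (0, -53/3)
  seg 3: right by d4 = 100 → (100, -53/3)
  seg 4: left by d7 = 1115/6 → (-515/6, -53/3)
  seg 5: down by d7 = 1115/6 → (-515/6, -407/2)

d4 = 100
d5 = 223/6
d6 = 2303/15
d7 = 1115/6
endpoint = (-515/6, -407/2)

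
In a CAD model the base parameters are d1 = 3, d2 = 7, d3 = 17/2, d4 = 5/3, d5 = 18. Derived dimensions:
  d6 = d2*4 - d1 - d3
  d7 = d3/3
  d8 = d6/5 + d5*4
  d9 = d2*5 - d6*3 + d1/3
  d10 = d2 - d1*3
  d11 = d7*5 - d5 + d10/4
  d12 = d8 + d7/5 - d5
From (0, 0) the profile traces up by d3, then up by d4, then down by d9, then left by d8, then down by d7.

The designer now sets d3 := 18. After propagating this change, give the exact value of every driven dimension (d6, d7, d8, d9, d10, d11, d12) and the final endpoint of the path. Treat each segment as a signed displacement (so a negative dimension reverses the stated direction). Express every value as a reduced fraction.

d6 = 7
d7 = 6
d8 = 367/5
d9 = 15
d10 = -2
d11 = 23/2
d12 = 283/5
endpoint = (-367/5, -4/3)

Apply edit: d3 := 18
  d6 = d2*4 - d1 - d3 = 7
  d7 = d3/3 = 6
  d8 = d6/5 + d5*4 = 367/5
  d9 = d2*5 - d6*3 + d1/3 = 15
  d10 = d2 - d1*3 = -2
  d11 = d7*5 - d5 + d10/4 = 23/2
  d12 = d8 + d7/5 - d5 = 283/5
Walk from origin (0, 0):
  seg 1: up by d3 = 18 → (0, 18)
  seg 2: up by d4 = 5/3 → (0, 59/3)
  seg 3: down by d9 = 15 → (0, 14/3)
  seg 4: left by d8 = 367/5 → (-367/5, 14/3)
  seg 5: down by d7 = 6 → (-367/5, -4/3)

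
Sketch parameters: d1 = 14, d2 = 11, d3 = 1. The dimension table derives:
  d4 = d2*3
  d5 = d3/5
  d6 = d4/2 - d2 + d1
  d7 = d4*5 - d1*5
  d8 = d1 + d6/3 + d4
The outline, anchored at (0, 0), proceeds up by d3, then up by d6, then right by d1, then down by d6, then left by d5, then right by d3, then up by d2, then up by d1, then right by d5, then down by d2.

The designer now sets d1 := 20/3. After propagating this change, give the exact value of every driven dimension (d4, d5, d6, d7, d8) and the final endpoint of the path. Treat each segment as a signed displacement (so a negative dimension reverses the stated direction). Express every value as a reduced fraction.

Apply edit: d1 := 20/3
  d4 = d2*3 = 33
  d5 = d3/5 = 1/5
  d6 = d4/2 - d2 + d1 = 73/6
  d7 = d4*5 - d1*5 = 395/3
  d8 = d1 + d6/3 + d4 = 787/18
Walk from origin (0, 0):
  seg 1: up by d3 = 1 → (0, 1)
  seg 2: up by d6 = 73/6 → (0, 79/6)
  seg 3: right by d1 = 20/3 → (20/3, 79/6)
  seg 4: down by d6 = 73/6 → (20/3, 1)
  seg 5: left by d5 = 1/5 → (97/15, 1)
  seg 6: right by d3 = 1 → (112/15, 1)
  seg 7: up by d2 = 11 → (112/15, 12)
  seg 8: up by d1 = 20/3 → (112/15, 56/3)
  seg 9: right by d5 = 1/5 → (23/3, 56/3)
  seg 10: down by d2 = 11 → (23/3, 23/3)

d4 = 33
d5 = 1/5
d6 = 73/6
d7 = 395/3
d8 = 787/18
endpoint = (23/3, 23/3)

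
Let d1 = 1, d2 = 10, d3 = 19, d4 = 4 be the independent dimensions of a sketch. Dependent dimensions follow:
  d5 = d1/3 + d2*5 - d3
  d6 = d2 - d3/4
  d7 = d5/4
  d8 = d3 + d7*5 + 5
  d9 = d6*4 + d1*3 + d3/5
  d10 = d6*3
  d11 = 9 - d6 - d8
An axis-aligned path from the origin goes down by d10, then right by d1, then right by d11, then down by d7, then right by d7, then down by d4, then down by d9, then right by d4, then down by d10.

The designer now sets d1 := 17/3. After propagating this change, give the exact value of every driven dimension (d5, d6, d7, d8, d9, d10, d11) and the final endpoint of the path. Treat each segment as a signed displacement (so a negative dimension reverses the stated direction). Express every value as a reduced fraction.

d5 = 296/9
d6 = 21/4
d7 = 74/9
d8 = 586/9
d9 = 209/5
d10 = 63/4
d11 = -2209/36
endpoint = (-1565/36, -7697/90)

Apply edit: d1 := 17/3
  d5 = d1/3 + d2*5 - d3 = 296/9
  d6 = d2 - d3/4 = 21/4
  d7 = d5/4 = 74/9
  d8 = d3 + d7*5 + 5 = 586/9
  d9 = d6*4 + d1*3 + d3/5 = 209/5
  d10 = d6*3 = 63/4
  d11 = 9 - d6 - d8 = -2209/36
Walk from origin (0, 0):
  seg 1: down by d10 = 63/4 → (0, -63/4)
  seg 2: right by d1 = 17/3 → (17/3, -63/4)
  seg 3: right by d11 = -2209/36 → (-2005/36, -63/4)
  seg 4: down by d7 = 74/9 → (-2005/36, -863/36)
  seg 5: right by d7 = 74/9 → (-1709/36, -863/36)
  seg 6: down by d4 = 4 → (-1709/36, -1007/36)
  seg 7: down by d9 = 209/5 → (-1709/36, -12559/180)
  seg 8: right by d4 = 4 → (-1565/36, -12559/180)
  seg 9: down by d10 = 63/4 → (-1565/36, -7697/90)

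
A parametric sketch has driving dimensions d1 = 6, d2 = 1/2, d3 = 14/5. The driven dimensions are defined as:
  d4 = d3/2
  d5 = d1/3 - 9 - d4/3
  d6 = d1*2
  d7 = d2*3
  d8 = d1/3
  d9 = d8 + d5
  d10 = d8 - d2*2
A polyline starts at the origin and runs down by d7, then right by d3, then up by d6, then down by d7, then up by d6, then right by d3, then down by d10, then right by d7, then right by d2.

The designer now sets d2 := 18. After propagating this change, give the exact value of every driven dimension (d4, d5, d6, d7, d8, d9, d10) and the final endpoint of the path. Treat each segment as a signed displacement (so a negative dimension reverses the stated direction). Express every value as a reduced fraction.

d4 = 7/5
d5 = -112/15
d6 = 12
d7 = 54
d8 = 2
d9 = -82/15
d10 = -34
endpoint = (388/5, -50)

Apply edit: d2 := 18
  d4 = d3/2 = 7/5
  d5 = d1/3 - 9 - d4/3 = -112/15
  d6 = d1*2 = 12
  d7 = d2*3 = 54
  d8 = d1/3 = 2
  d9 = d8 + d5 = -82/15
  d10 = d8 - d2*2 = -34
Walk from origin (0, 0):
  seg 1: down by d7 = 54 → (0, -54)
  seg 2: right by d3 = 14/5 → (14/5, -54)
  seg 3: up by d6 = 12 → (14/5, -42)
  seg 4: down by d7 = 54 → (14/5, -96)
  seg 5: up by d6 = 12 → (14/5, -84)
  seg 6: right by d3 = 14/5 → (28/5, -84)
  seg 7: down by d10 = -34 → (28/5, -50)
  seg 8: right by d7 = 54 → (298/5, -50)
  seg 9: right by d2 = 18 → (388/5, -50)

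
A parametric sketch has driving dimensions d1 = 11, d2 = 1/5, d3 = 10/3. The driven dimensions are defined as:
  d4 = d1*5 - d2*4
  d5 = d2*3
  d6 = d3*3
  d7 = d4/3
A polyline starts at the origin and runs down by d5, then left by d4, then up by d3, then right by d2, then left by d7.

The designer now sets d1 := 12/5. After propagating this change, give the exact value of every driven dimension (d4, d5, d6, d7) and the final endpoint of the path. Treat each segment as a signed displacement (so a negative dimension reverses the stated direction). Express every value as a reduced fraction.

d4 = 56/5
d5 = 3/5
d6 = 10
d7 = 56/15
endpoint = (-221/15, 41/15)

Apply edit: d1 := 12/5
  d4 = d1*5 - d2*4 = 56/5
  d5 = d2*3 = 3/5
  d6 = d3*3 = 10
  d7 = d4/3 = 56/15
Walk from origin (0, 0):
  seg 1: down by d5 = 3/5 → (0, -3/5)
  seg 2: left by d4 = 56/5 → (-56/5, -3/5)
  seg 3: up by d3 = 10/3 → (-56/5, 41/15)
  seg 4: right by d2 = 1/5 → (-11, 41/15)
  seg 5: left by d7 = 56/15 → (-221/15, 41/15)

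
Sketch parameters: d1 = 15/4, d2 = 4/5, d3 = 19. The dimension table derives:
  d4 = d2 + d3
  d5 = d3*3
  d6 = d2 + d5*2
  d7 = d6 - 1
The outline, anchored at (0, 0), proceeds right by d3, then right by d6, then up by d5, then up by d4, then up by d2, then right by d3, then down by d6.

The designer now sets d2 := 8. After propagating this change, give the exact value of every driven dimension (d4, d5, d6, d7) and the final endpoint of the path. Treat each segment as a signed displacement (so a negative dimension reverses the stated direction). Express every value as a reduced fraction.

d4 = 27
d5 = 57
d6 = 122
d7 = 121
endpoint = (160, -30)

Apply edit: d2 := 8
  d4 = d2 + d3 = 27
  d5 = d3*3 = 57
  d6 = d2 + d5*2 = 122
  d7 = d6 - 1 = 121
Walk from origin (0, 0):
  seg 1: right by d3 = 19 → (19, 0)
  seg 2: right by d6 = 122 → (141, 0)
  seg 3: up by d5 = 57 → (141, 57)
  seg 4: up by d4 = 27 → (141, 84)
  seg 5: up by d2 = 8 → (141, 92)
  seg 6: right by d3 = 19 → (160, 92)
  seg 7: down by d6 = 122 → (160, -30)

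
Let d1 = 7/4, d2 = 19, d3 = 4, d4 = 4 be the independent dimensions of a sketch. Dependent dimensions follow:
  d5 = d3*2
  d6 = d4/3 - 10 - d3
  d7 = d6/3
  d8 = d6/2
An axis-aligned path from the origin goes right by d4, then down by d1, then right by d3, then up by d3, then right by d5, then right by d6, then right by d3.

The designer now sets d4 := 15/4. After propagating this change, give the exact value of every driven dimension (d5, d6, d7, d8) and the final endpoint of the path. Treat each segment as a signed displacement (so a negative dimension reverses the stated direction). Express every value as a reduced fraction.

Apply edit: d4 := 15/4
  d5 = d3*2 = 8
  d6 = d4/3 - 10 - d3 = -51/4
  d7 = d6/3 = -17/4
  d8 = d6/2 = -51/8
Walk from origin (0, 0):
  seg 1: right by d4 = 15/4 → (15/4, 0)
  seg 2: down by d1 = 7/4 → (15/4, -7/4)
  seg 3: right by d3 = 4 → (31/4, -7/4)
  seg 4: up by d3 = 4 → (31/4, 9/4)
  seg 5: right by d5 = 8 → (63/4, 9/4)
  seg 6: right by d6 = -51/4 → (3, 9/4)
  seg 7: right by d3 = 4 → (7, 9/4)

d5 = 8
d6 = -51/4
d7 = -17/4
d8 = -51/8
endpoint = (7, 9/4)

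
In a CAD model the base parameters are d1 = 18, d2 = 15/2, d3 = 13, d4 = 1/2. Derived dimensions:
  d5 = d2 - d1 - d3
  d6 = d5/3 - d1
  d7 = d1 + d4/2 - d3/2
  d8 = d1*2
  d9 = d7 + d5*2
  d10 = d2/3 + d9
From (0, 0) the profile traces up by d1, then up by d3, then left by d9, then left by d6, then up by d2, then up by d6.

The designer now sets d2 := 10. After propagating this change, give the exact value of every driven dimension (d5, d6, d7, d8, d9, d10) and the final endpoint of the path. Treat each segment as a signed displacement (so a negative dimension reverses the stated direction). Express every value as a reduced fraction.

d5 = -21
d6 = -25
d7 = 47/4
d8 = 36
d9 = -121/4
d10 = -323/12
endpoint = (221/4, 16)

Apply edit: d2 := 10
  d5 = d2 - d1 - d3 = -21
  d6 = d5/3 - d1 = -25
  d7 = d1 + d4/2 - d3/2 = 47/4
  d8 = d1*2 = 36
  d9 = d7 + d5*2 = -121/4
  d10 = d2/3 + d9 = -323/12
Walk from origin (0, 0):
  seg 1: up by d1 = 18 → (0, 18)
  seg 2: up by d3 = 13 → (0, 31)
  seg 3: left by d9 = -121/4 → (121/4, 31)
  seg 4: left by d6 = -25 → (221/4, 31)
  seg 5: up by d2 = 10 → (221/4, 41)
  seg 6: up by d6 = -25 → (221/4, 16)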